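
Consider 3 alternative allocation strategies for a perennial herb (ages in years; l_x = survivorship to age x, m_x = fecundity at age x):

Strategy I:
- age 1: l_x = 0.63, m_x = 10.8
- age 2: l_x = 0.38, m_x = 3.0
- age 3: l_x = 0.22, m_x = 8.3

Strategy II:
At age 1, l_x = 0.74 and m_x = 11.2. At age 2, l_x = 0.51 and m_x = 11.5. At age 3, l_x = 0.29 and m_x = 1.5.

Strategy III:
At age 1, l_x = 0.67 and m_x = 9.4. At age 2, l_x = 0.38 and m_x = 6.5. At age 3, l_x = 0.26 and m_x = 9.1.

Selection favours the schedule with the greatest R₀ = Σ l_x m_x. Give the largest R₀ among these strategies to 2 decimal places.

14.59

Strategy I: R₀ = 0.63×10.8 + 0.38×3.0 + 0.22×8.3 = 9.7700
Strategy II: R₀ = 0.74×11.2 + 0.51×11.5 + 0.29×1.5 = 14.5880
Strategy III: R₀ = 0.67×9.4 + 0.38×6.5 + 0.26×9.1 = 11.1340
Highest R₀: strategy II with 14.5880.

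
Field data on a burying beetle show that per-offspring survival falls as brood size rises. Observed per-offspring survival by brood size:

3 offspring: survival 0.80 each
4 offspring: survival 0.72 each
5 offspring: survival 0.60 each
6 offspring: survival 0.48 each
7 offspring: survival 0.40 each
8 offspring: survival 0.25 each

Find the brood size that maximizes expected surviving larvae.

5

Expected surviving larvae = c × s(c):
  c=3: 3 × 0.80 = 2.400
  c=4: 4 × 0.72 = 2.880
  c=5: 5 × 0.60 = 3.000
  c=6: 6 × 0.48 = 2.880
  c=7: 7 × 0.40 = 2.800
  c=8: 8 × 0.25 = 2.000
Maximum at c = 5 (3.000 surviving larvae).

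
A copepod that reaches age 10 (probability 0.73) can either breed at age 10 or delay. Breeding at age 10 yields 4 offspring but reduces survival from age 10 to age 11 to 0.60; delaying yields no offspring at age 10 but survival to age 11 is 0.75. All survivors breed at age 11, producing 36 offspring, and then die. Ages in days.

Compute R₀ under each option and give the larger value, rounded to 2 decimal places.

breed at age 10: R₀ = 0.73 × (4 + 0.60 × 36) = 0.73 × 25.6000 = 18.6880
delay to age 11: R₀ = 0.73 × (0.75 × 36) = 0.73 × 27.0000 = 19.7100
Higher: delay to age 11 (19.7100).

19.71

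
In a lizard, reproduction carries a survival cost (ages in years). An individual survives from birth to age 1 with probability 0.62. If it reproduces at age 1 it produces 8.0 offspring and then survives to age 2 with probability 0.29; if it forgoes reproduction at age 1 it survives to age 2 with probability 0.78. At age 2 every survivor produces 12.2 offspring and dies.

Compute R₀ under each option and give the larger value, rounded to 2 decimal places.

breed at age 1: R₀ = 0.62 × (8.0 + 0.29 × 12.2) = 0.62 × 11.5380 = 7.1536
delay to age 2: R₀ = 0.62 × (0.78 × 12.2) = 0.62 × 9.5160 = 5.8999
Higher: breed at age 1 (7.1536).

7.15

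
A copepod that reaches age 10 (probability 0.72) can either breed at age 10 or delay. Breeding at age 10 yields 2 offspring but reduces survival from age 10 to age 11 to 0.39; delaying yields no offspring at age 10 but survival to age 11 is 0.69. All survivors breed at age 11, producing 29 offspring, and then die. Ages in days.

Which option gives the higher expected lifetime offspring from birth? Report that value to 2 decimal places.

14.41

breed at age 10: R₀ = 0.72 × (2 + 0.39 × 29) = 0.72 × 13.3100 = 9.5832
delay to age 11: R₀ = 0.72 × (0.69 × 29) = 0.72 × 20.0100 = 14.4072
Higher: delay to age 11 (14.4072).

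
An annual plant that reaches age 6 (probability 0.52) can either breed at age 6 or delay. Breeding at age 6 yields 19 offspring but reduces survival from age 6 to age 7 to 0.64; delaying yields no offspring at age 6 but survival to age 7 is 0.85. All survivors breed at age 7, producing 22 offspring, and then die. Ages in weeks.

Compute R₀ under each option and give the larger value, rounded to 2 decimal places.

breed at age 6: R₀ = 0.52 × (19 + 0.64 × 22) = 0.52 × 33.0800 = 17.2016
delay to age 7: R₀ = 0.52 × (0.85 × 22) = 0.52 × 18.7000 = 9.7240
Higher: breed at age 6 (17.2016).

17.20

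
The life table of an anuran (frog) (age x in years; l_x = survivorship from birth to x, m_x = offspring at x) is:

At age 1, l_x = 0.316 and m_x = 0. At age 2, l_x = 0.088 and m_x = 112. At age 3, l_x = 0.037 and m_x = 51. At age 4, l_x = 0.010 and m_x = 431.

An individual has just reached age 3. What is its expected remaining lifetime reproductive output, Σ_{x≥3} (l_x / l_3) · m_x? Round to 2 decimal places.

l_3 = 0.037. Conditional survival from age 3 to x is l_x / l_3.
  x=3: (0.037/0.037) × 51 = 51.0000
  x=4: (0.010/0.037) × 431 = 116.4865
Sum = 51.0000 + 116.4865 = 167.4865

167.49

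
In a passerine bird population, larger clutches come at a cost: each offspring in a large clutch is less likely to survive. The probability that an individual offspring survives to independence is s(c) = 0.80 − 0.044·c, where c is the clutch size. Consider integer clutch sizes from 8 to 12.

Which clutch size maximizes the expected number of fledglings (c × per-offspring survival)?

Expected fledglings = c × s(c):
  c=8: 8 × 0.448 = 3.584
  c=9: 9 × 0.404 = 3.636
  c=10: 10 × 0.360 = 3.600
  c=11: 11 × 0.316 = 3.476
  c=12: 12 × 0.272 = 3.264
Maximum at c = 9 (3.636 fledglings).

9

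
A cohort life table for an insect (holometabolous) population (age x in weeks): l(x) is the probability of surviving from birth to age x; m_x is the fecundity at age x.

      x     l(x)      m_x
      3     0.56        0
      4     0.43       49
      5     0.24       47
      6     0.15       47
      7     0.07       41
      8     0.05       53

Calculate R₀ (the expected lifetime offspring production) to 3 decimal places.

44.920

R₀ = Σ l(x) m_x:
  age 3: 0.56 × 0 = 0.0000
  age 4: 0.43 × 49 = 21.0700
  age 5: 0.24 × 47 = 11.2800
  age 6: 0.15 × 47 = 7.0500
  age 7: 0.07 × 41 = 2.8700
  age 8: 0.05 × 53 = 2.6500
R₀ = 0.0000 + 21.0700 + 11.2800 + 7.0500 + 2.8700 + 2.6500 = 44.9200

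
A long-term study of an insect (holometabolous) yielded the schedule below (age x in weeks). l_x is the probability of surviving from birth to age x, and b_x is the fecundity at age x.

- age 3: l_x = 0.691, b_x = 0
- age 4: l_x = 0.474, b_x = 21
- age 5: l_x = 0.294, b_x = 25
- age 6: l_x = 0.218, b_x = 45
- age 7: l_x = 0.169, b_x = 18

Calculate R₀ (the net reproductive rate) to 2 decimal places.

30.16

R₀ = Σ l_x b_x:
  age 3: 0.691 × 0 = 0.0000
  age 4: 0.474 × 21 = 9.9540
  age 5: 0.294 × 25 = 7.3500
  age 6: 0.218 × 45 = 9.8100
  age 7: 0.169 × 18 = 3.0420
R₀ = 0.0000 + 9.9540 + 7.3500 + 9.8100 + 3.0420 = 30.1560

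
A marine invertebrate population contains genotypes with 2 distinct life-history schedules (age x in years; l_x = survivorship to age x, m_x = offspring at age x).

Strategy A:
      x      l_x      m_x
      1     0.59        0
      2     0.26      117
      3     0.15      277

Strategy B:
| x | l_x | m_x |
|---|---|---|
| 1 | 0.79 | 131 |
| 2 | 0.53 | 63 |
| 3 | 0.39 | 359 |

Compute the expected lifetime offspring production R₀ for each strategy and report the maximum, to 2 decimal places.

276.89

Strategy A: R₀ = 0.59×0 + 0.26×117 + 0.15×277 = 71.9700
Strategy B: R₀ = 0.79×131 + 0.53×63 + 0.39×359 = 276.8900
Highest R₀: strategy B with 276.8900.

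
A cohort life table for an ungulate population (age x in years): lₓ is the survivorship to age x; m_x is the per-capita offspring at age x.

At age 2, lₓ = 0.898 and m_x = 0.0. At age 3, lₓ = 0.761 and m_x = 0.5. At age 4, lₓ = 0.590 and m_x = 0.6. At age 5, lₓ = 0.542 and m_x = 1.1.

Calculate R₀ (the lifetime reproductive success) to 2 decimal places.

R₀ = Σ lₓ m_x:
  age 2: 0.898 × 0.0 = 0.0000
  age 3: 0.761 × 0.5 = 0.3805
  age 4: 0.590 × 0.6 = 0.3540
  age 5: 0.542 × 1.1 = 0.5962
R₀ = 0.0000 + 0.3805 + 0.3540 + 0.5962 = 1.3307

1.33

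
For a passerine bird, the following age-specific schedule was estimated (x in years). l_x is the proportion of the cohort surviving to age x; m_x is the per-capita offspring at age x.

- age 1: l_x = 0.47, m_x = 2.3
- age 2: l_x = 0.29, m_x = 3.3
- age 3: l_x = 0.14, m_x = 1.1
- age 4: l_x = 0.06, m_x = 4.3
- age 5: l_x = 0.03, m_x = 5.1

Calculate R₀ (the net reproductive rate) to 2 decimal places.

2.60

R₀ = Σ l_x m_x:
  age 1: 0.47 × 2.3 = 1.0810
  age 2: 0.29 × 3.3 = 0.9570
  age 3: 0.14 × 1.1 = 0.1540
  age 4: 0.06 × 4.3 = 0.2580
  age 5: 0.03 × 5.1 = 0.1530
R₀ = 1.0810 + 0.9570 + 0.1540 + 0.2580 + 0.1530 = 2.6030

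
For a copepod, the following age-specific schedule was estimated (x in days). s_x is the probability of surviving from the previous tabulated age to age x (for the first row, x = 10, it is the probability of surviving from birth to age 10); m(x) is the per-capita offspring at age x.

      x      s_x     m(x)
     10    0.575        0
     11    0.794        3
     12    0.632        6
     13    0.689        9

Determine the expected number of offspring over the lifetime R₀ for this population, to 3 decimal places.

Survivorship from birth: l_x = s_10·s_11·…·s_x.
  l_10 = 0.57500
  l_11 = 0.45655
  l_12 = 0.28854
  l_13 = 0.19880
R₀ = Σ l_x m(x):
  age 10: 0.57500 × 0 = 0.0000
  age 11: 0.45655 × 3 = 1.3697
  age 12: 0.28854 × 6 = 1.7312
  age 13: 0.19880 × 9 = 1.7892
R₀ = 0.0000 + 1.3697 + 1.7312 + 1.7892 = 4.8901

4.890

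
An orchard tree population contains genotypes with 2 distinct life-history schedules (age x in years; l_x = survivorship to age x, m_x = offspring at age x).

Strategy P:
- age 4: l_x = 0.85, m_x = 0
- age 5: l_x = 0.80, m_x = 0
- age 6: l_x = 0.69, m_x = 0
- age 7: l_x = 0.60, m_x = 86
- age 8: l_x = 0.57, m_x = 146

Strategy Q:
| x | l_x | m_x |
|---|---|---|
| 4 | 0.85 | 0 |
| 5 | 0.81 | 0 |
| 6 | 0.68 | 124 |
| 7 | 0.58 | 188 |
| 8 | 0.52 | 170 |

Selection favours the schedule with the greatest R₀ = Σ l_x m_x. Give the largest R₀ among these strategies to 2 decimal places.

Strategy P: R₀ = 0.85×0 + 0.80×0 + 0.69×0 + 0.60×86 + 0.57×146 = 134.8200
Strategy Q: R₀ = 0.85×0 + 0.81×0 + 0.68×124 + 0.58×188 + 0.52×170 = 281.7600
Highest R₀: strategy Q with 281.7600.

281.76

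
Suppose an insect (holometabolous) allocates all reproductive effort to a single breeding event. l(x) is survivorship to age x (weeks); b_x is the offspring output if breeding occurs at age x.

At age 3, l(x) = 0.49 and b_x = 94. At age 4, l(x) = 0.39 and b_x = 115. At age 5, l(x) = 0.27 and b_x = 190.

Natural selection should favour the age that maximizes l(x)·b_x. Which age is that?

5

Expected offspring if breeding at age x = l(x) × b_x:
  age 3: 0.49 × 94 = 46.060
  age 4: 0.39 × 115 = 44.850
  age 5: 0.27 × 190 = 51.300
Maximum at age 5 (51.300).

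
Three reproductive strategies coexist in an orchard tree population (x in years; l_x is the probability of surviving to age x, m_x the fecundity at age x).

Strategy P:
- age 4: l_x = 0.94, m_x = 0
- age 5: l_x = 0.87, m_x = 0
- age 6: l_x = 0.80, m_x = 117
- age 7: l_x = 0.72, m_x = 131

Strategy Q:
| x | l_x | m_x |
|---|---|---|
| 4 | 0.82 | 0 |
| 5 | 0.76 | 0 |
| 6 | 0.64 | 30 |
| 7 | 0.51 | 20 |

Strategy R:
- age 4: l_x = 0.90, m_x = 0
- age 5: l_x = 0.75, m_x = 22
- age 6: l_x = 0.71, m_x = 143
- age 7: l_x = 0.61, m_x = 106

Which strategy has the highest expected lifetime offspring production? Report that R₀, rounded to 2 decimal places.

187.92

Strategy P: R₀ = 0.94×0 + 0.87×0 + 0.80×117 + 0.72×131 = 187.9200
Strategy Q: R₀ = 0.82×0 + 0.76×0 + 0.64×30 + 0.51×20 = 29.4000
Strategy R: R₀ = 0.90×0 + 0.75×22 + 0.71×143 + 0.61×106 = 182.6900
Highest R₀: strategy P with 187.9200.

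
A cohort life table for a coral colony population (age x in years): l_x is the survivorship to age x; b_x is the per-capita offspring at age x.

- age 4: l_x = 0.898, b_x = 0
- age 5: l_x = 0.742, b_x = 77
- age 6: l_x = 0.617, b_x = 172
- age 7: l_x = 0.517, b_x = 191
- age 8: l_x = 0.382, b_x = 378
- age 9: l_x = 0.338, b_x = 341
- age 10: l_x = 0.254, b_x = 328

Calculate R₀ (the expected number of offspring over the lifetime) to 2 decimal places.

604.97

R₀ = Σ l_x b_x:
  age 4: 0.898 × 0 = 0.0000
  age 5: 0.742 × 77 = 57.1340
  age 6: 0.617 × 172 = 106.1240
  age 7: 0.517 × 191 = 98.7470
  age 8: 0.382 × 378 = 144.3960
  age 9: 0.338 × 341 = 115.2580
  age 10: 0.254 × 328 = 83.3120
R₀ = 0.0000 + 57.1340 + 106.1240 + 98.7470 + 144.3960 + 115.2580 + 83.3120 = 604.9710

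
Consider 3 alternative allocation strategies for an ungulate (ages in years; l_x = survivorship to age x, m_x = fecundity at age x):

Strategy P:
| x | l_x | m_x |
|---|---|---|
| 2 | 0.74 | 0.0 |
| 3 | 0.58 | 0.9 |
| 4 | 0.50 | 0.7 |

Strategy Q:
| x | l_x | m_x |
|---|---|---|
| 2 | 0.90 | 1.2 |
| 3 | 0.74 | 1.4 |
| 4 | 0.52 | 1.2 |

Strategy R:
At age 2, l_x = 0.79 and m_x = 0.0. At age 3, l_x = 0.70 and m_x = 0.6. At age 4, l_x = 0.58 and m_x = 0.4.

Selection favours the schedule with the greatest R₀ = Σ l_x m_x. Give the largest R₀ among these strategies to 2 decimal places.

Strategy P: R₀ = 0.74×0.0 + 0.58×0.9 + 0.50×0.7 = 0.8720
Strategy Q: R₀ = 0.90×1.2 + 0.74×1.4 + 0.52×1.2 = 2.7400
Strategy R: R₀ = 0.79×0.0 + 0.70×0.6 + 0.58×0.4 = 0.6520
Highest R₀: strategy Q with 2.7400.

2.74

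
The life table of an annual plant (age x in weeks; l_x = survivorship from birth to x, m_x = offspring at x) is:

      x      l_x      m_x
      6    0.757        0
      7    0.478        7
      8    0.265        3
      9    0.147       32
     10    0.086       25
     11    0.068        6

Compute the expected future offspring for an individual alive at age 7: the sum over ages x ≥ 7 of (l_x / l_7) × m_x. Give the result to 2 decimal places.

23.86

l_7 = 0.478. Conditional survival from age 7 to x is l_x / l_7.
  x=7: (0.478/0.478) × 7 = 7.0000
  x=8: (0.265/0.478) × 3 = 1.6632
  x=9: (0.147/0.478) × 32 = 9.8410
  x=10: (0.086/0.478) × 25 = 4.4979
  x=11: (0.068/0.478) × 6 = 0.8536
Sum = 7.0000 + 1.6632 + 9.8410 + 4.4979 + 0.8536 = 23.8556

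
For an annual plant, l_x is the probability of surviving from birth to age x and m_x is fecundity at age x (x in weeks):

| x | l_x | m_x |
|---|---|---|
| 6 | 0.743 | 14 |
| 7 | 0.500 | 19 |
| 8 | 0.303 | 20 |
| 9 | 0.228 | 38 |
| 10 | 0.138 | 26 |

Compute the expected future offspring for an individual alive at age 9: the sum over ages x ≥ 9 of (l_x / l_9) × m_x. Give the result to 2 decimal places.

l_9 = 0.228. Conditional survival from age 9 to x is l_x / l_9.
  x=9: (0.228/0.228) × 38 = 38.0000
  x=10: (0.138/0.228) × 26 = 15.7368
Sum = 38.0000 + 15.7368 = 53.7368

53.74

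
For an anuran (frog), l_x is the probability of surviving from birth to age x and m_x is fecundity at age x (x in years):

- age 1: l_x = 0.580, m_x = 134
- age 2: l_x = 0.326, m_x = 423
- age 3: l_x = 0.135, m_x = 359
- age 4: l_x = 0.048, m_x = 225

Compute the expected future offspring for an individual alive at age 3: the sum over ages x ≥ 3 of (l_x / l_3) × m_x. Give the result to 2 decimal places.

439.00

l_3 = 0.135. Conditional survival from age 3 to x is l_x / l_3.
  x=3: (0.135/0.135) × 359 = 359.0000
  x=4: (0.048/0.135) × 225 = 80.0000
Sum = 359.0000 + 80.0000 = 439.0000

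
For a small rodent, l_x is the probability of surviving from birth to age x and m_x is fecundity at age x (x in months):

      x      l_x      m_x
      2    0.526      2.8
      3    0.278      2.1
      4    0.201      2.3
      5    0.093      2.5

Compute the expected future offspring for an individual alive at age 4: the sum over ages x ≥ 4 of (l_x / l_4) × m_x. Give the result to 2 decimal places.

l_4 = 0.201. Conditional survival from age 4 to x is l_x / l_4.
  x=4: (0.201/0.201) × 2.3 = 2.3000
  x=5: (0.093/0.201) × 2.5 = 1.1567
Sum = 2.3000 + 1.1567 = 3.4567

3.46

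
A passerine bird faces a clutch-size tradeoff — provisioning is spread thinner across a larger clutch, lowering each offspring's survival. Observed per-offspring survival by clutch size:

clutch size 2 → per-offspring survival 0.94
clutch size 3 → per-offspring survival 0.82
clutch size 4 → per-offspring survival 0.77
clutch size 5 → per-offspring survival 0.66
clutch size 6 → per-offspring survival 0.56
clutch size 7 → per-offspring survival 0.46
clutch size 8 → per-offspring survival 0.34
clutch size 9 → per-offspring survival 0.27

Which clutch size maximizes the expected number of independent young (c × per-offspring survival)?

Expected independent young = c × s(c):
  c=2: 2 × 0.94 = 1.880
  c=3: 3 × 0.82 = 2.460
  c=4: 4 × 0.77 = 3.080
  c=5: 5 × 0.66 = 3.300
  c=6: 6 × 0.56 = 3.360
  c=7: 7 × 0.46 = 3.220
  c=8: 8 × 0.34 = 2.720
  c=9: 9 × 0.27 = 2.430
Maximum at c = 6 (3.360 independent young).

6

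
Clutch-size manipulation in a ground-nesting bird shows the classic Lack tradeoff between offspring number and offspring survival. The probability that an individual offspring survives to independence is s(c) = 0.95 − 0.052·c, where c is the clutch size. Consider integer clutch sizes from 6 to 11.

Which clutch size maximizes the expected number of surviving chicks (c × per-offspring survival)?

9

Expected surviving chicks = c × s(c):
  c=6: 6 × 0.638 = 3.828
  c=7: 7 × 0.586 = 4.102
  c=8: 8 × 0.534 = 4.272
  c=9: 9 × 0.482 = 4.338
  c=10: 10 × 0.430 = 4.300
  c=11: 11 × 0.378 = 4.158
Maximum at c = 9 (4.338 surviving chicks).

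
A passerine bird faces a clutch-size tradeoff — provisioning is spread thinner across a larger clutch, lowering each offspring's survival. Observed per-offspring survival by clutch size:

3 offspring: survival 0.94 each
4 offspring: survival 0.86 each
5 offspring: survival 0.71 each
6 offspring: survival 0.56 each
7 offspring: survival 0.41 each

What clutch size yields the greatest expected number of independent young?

Expected independent young = c × s(c):
  c=3: 3 × 0.94 = 2.820
  c=4: 4 × 0.86 = 3.440
  c=5: 5 × 0.71 = 3.550
  c=6: 6 × 0.56 = 3.360
  c=7: 7 × 0.41 = 2.870
Maximum at c = 5 (3.550 independent young).

5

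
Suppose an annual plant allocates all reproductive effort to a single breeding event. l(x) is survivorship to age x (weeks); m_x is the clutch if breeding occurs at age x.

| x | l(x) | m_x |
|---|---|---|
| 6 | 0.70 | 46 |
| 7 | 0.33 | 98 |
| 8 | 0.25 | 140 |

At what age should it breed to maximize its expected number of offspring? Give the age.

8

Expected offspring if breeding at age x = l(x) × m_x:
  age 6: 0.70 × 46 = 32.200
  age 7: 0.33 × 98 = 32.340
  age 8: 0.25 × 140 = 35.000
Maximum at age 8 (35.000).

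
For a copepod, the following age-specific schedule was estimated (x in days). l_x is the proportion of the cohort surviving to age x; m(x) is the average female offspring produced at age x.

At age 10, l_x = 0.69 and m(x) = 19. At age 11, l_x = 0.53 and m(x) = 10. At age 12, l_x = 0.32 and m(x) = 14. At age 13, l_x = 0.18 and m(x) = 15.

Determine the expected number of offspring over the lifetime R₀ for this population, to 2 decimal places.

25.59

R₀ = Σ l_x m(x):
  age 10: 0.69 × 19 = 13.1100
  age 11: 0.53 × 10 = 5.3000
  age 12: 0.32 × 14 = 4.4800
  age 13: 0.18 × 15 = 2.7000
R₀ = 13.1100 + 5.3000 + 4.4800 + 2.7000 = 25.5900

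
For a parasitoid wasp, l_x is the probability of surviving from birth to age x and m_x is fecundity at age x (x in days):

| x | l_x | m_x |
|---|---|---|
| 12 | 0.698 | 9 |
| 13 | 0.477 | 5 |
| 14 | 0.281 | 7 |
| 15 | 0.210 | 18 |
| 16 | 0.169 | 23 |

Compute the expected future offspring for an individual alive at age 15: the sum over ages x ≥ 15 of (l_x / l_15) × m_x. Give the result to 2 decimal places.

36.51

l_15 = 0.210. Conditional survival from age 15 to x is l_x / l_15.
  x=15: (0.210/0.210) × 18 = 18.0000
  x=16: (0.169/0.210) × 23 = 18.5095
Sum = 18.0000 + 18.5095 = 36.5095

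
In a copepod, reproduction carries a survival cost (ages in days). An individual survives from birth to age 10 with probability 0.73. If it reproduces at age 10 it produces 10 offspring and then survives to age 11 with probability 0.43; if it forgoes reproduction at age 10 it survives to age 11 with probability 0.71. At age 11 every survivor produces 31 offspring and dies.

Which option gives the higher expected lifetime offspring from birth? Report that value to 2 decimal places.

breed at age 10: R₀ = 0.73 × (10 + 0.43 × 31) = 0.73 × 23.3300 = 17.0309
delay to age 11: R₀ = 0.73 × (0.71 × 31) = 0.73 × 22.0100 = 16.0673
Higher: breed at age 10 (17.0309).

17.03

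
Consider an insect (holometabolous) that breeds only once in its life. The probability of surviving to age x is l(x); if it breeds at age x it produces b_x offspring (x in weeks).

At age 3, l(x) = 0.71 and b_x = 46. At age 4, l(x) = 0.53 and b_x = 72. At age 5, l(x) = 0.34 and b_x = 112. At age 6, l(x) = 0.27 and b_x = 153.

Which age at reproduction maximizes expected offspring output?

6

Expected offspring if breeding at age x = l(x) × b_x:
  age 3: 0.71 × 46 = 32.660
  age 4: 0.53 × 72 = 38.160
  age 5: 0.34 × 112 = 38.080
  age 6: 0.27 × 153 = 41.310
Maximum at age 6 (41.310).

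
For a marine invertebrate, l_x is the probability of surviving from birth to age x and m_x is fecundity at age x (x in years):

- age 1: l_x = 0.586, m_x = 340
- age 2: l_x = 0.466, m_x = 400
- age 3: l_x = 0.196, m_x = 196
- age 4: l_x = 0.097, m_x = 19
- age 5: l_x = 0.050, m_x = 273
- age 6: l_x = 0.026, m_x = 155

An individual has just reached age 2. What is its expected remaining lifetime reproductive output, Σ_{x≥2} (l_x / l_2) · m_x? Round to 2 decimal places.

l_2 = 0.466. Conditional survival from age 2 to x is l_x / l_2.
  x=2: (0.466/0.466) × 400 = 400.0000
  x=3: (0.196/0.466) × 196 = 82.4378
  x=4: (0.097/0.466) × 19 = 3.9549
  x=5: (0.050/0.466) × 273 = 29.2918
  x=6: (0.026/0.466) × 155 = 8.6481
Sum = 400.0000 + 82.4378 + 3.9549 + 29.2918 + 8.6481 = 524.3326

524.33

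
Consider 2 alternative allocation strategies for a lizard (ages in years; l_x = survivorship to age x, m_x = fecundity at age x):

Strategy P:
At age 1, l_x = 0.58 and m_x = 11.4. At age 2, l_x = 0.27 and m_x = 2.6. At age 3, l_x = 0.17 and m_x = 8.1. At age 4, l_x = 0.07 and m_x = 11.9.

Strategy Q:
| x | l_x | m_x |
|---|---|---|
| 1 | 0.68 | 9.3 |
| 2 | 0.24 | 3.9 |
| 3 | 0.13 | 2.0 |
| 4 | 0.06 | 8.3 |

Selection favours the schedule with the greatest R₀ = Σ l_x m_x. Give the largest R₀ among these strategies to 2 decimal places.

9.52

Strategy P: R₀ = 0.58×11.4 + 0.27×2.6 + 0.17×8.1 + 0.07×11.9 = 9.5240
Strategy Q: R₀ = 0.68×9.3 + 0.24×3.9 + 0.13×2.0 + 0.06×8.3 = 8.0180
Highest R₀: strategy P with 9.5240.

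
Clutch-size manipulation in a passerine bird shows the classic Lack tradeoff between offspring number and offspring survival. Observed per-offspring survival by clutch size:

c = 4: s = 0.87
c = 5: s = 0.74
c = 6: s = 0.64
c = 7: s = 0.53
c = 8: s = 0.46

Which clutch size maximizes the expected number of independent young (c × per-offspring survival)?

6

Expected independent young = c × s(c):
  c=4: 4 × 0.87 = 3.480
  c=5: 5 × 0.74 = 3.700
  c=6: 6 × 0.64 = 3.840
  c=7: 7 × 0.53 = 3.710
  c=8: 8 × 0.46 = 3.680
Maximum at c = 6 (3.840 independent young).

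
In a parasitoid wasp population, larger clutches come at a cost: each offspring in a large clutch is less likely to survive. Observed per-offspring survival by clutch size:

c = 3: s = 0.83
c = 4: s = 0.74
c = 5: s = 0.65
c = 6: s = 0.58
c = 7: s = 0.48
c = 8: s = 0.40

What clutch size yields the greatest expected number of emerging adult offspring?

Expected emerging adult offspring = c × s(c):
  c=3: 3 × 0.83 = 2.490
  c=4: 4 × 0.74 = 2.960
  c=5: 5 × 0.65 = 3.250
  c=6: 6 × 0.58 = 3.480
  c=7: 7 × 0.48 = 3.360
  c=8: 8 × 0.40 = 3.200
Maximum at c = 6 (3.480 emerging adult offspring).

6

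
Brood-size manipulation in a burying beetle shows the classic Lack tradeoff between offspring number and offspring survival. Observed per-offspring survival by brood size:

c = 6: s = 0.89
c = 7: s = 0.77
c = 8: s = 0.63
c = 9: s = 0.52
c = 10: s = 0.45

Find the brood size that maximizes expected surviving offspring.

Expected surviving offspring = c × s(c):
  c=6: 6 × 0.89 = 5.340
  c=7: 7 × 0.77 = 5.390
  c=8: 8 × 0.63 = 5.040
  c=9: 9 × 0.52 = 4.680
  c=10: 10 × 0.45 = 4.500
Maximum at c = 7 (5.390 surviving offspring).

7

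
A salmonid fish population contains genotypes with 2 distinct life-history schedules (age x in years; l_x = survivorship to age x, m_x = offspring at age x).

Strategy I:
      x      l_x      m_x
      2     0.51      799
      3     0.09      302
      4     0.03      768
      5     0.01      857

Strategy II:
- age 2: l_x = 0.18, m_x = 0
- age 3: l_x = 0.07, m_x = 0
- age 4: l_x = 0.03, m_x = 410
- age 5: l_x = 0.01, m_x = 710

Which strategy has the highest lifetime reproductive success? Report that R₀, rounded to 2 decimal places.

Strategy I: R₀ = 0.51×799 + 0.09×302 + 0.03×768 + 0.01×857 = 466.2800
Strategy II: R₀ = 0.18×0 + 0.07×0 + 0.03×410 + 0.01×710 = 19.4000
Highest R₀: strategy I with 466.2800.

466.28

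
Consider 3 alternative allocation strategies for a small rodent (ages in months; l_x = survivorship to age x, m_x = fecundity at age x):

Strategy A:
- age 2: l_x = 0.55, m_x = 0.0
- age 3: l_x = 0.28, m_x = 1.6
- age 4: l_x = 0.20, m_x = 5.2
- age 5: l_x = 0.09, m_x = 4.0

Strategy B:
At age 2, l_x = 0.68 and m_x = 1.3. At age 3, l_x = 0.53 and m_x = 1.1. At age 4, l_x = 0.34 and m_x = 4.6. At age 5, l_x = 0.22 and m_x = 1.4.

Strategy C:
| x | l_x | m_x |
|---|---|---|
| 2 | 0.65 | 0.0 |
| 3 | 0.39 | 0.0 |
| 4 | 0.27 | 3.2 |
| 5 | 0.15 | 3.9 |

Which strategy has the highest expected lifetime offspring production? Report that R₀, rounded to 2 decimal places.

Strategy A: R₀ = 0.55×0.0 + 0.28×1.6 + 0.20×5.2 + 0.09×4.0 = 1.8480
Strategy B: R₀ = 0.68×1.3 + 0.53×1.1 + 0.34×4.6 + 0.22×1.4 = 3.3390
Strategy C: R₀ = 0.65×0.0 + 0.39×0.0 + 0.27×3.2 + 0.15×3.9 = 1.4490
Highest R₀: strategy B with 3.3390.

3.34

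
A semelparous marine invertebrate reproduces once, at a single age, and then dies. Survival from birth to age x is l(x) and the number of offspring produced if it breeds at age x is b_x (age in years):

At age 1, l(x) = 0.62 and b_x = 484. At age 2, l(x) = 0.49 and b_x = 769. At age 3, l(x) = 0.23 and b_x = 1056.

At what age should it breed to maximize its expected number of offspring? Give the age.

2

Expected offspring if breeding at age x = l(x) × b_x:
  age 1: 0.62 × 484 = 300.080
  age 2: 0.49 × 769 = 376.810
  age 3: 0.23 × 1056 = 242.880
Maximum at age 2 (376.810).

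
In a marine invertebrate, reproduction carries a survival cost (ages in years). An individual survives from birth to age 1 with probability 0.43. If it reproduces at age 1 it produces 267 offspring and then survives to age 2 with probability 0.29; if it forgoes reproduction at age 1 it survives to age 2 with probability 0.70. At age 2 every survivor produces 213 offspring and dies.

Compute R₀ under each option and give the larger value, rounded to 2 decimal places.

141.37

breed at age 1: R₀ = 0.43 × (267 + 0.29 × 213) = 0.43 × 328.7700 = 141.3711
delay to age 2: R₀ = 0.43 × (0.70 × 213) = 0.43 × 149.1000 = 64.1130
Higher: breed at age 1 (141.3711).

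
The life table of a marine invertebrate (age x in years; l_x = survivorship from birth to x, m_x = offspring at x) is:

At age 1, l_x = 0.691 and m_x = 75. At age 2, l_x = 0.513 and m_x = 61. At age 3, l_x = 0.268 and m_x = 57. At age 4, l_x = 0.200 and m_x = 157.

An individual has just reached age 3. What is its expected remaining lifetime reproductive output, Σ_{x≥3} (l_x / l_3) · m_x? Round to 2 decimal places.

l_3 = 0.268. Conditional survival from age 3 to x is l_x / l_3.
  x=3: (0.268/0.268) × 57 = 57.0000
  x=4: (0.200/0.268) × 157 = 117.1642
Sum = 57.0000 + 117.1642 = 174.1642

174.16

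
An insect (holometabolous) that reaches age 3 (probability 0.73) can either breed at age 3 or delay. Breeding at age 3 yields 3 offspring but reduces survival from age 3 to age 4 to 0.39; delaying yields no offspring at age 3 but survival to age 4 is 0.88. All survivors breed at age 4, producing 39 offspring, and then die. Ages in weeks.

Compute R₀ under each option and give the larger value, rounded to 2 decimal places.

25.05

breed at age 3: R₀ = 0.73 × (3 + 0.39 × 39) = 0.73 × 18.2100 = 13.2933
delay to age 4: R₀ = 0.73 × (0.88 × 39) = 0.73 × 34.3200 = 25.0536
Higher: delay to age 4 (25.0536).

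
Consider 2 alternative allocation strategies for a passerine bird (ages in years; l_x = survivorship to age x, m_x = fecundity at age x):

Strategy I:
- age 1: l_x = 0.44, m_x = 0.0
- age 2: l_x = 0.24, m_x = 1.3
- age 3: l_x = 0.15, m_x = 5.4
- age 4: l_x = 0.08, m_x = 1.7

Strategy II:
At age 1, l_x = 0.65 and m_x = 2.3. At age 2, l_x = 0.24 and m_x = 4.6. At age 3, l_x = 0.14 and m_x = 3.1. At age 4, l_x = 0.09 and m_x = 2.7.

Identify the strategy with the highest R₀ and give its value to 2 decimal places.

Strategy I: R₀ = 0.44×0.0 + 0.24×1.3 + 0.15×5.4 + 0.08×1.7 = 1.2580
Strategy II: R₀ = 0.65×2.3 + 0.24×4.6 + 0.14×3.1 + 0.09×2.7 = 3.2760
Highest R₀: strategy II with 3.2760.

3.28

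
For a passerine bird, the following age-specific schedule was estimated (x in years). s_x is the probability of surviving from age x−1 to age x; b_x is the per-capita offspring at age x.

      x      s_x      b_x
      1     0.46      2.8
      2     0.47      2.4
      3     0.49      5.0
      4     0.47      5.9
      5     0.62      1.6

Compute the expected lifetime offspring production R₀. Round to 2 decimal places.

2.68

Survivorship from birth: l_x = s_1·s_2·…·s_x.
  l_1 = 0.46000
  l_2 = 0.21620
  l_3 = 0.10594
  l_4 = 0.04979
  l_5 = 0.03087
R₀ = Σ l_x b_x:
  age 1: 0.46000 × 2.8 = 1.2880
  age 2: 0.21620 × 2.4 = 0.5189
  age 3: 0.10594 × 5.0 = 0.5297
  age 4: 0.04979 × 5.9 = 0.2938
  age 5: 0.03087 × 1.6 = 0.0494
R₀ = 1.2880 + 0.5189 + 0.5297 + 0.2938 + 0.0494 = 2.6797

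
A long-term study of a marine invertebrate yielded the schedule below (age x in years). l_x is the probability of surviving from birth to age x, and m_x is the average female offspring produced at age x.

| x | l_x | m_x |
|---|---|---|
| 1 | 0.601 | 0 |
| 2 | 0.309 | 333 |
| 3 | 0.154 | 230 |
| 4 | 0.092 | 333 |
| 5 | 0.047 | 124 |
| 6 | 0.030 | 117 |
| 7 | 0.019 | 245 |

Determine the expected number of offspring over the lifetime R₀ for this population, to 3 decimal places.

R₀ = Σ l_x m_x:
  age 1: 0.601 × 0 = 0.0000
  age 2: 0.309 × 333 = 102.8970
  age 3: 0.154 × 230 = 35.4200
  age 4: 0.092 × 333 = 30.6360
  age 5: 0.047 × 124 = 5.8280
  age 6: 0.030 × 117 = 3.5100
  age 7: 0.019 × 245 = 4.6550
R₀ = 0.0000 + 102.8970 + 35.4200 + 30.6360 + 5.8280 + 3.5100 + 4.6550 = 182.9460

182.946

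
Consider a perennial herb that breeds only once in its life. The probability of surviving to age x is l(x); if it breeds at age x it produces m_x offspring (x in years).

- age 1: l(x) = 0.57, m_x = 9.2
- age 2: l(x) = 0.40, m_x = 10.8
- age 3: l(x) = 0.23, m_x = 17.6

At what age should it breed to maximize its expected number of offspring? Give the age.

1

Expected offspring if breeding at age x = l(x) × m_x:
  age 1: 0.57 × 9.2 = 5.244
  age 2: 0.40 × 10.8 = 4.320
  age 3: 0.23 × 17.6 = 4.048
Maximum at age 1 (5.244).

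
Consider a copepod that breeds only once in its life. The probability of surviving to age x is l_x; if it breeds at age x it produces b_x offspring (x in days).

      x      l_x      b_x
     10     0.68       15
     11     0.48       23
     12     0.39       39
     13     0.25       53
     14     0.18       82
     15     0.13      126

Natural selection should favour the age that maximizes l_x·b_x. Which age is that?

15

Expected offspring if breeding at age x = l_x × b_x:
  age 10: 0.68 × 15 = 10.200
  age 11: 0.48 × 23 = 11.040
  age 12: 0.39 × 39 = 15.210
  age 13: 0.25 × 53 = 13.250
  age 14: 0.18 × 82 = 14.760
  age 15: 0.13 × 126 = 16.380
Maximum at age 15 (16.380).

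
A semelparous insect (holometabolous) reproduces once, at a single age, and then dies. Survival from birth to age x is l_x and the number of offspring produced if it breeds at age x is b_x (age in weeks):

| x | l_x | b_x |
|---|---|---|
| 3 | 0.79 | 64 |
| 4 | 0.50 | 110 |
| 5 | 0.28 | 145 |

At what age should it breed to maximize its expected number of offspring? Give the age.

4

Expected offspring if breeding at age x = l_x × b_x:
  age 3: 0.79 × 64 = 50.560
  age 4: 0.50 × 110 = 55.000
  age 5: 0.28 × 145 = 40.600
Maximum at age 4 (55.000).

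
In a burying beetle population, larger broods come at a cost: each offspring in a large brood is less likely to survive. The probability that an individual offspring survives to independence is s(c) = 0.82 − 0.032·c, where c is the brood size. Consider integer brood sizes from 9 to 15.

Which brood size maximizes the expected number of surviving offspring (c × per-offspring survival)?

Expected surviving offspring = c × s(c):
  c=9: 9 × 0.532 = 4.788
  c=10: 10 × 0.500 = 5.000
  c=11: 11 × 0.468 = 5.148
  c=12: 12 × 0.436 = 5.232
  c=13: 13 × 0.404 = 5.252
  c=14: 14 × 0.372 = 5.208
  c=15: 15 × 0.340 = 5.100
Maximum at c = 13 (5.252 surviving offspring).

13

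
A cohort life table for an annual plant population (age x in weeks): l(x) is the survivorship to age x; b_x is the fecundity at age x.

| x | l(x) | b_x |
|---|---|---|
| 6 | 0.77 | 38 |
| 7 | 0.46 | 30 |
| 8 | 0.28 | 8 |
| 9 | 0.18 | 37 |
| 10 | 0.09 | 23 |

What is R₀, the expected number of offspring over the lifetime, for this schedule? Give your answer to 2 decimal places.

54.03

R₀ = Σ l(x) b_x:
  age 6: 0.77 × 38 = 29.2600
  age 7: 0.46 × 30 = 13.8000
  age 8: 0.28 × 8 = 2.2400
  age 9: 0.18 × 37 = 6.6600
  age 10: 0.09 × 23 = 2.0700
R₀ = 29.2600 + 13.8000 + 2.2400 + 6.6600 + 2.0700 = 54.0300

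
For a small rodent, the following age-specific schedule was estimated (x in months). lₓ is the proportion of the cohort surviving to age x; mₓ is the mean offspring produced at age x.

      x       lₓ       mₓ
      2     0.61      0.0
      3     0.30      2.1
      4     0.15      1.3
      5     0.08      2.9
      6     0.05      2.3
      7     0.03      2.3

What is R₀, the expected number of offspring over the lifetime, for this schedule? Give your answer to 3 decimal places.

1.241

R₀ = Σ lₓ mₓ:
  age 2: 0.61 × 0.0 = 0.0000
  age 3: 0.30 × 2.1 = 0.6300
  age 4: 0.15 × 1.3 = 0.1950
  age 5: 0.08 × 2.9 = 0.2320
  age 6: 0.05 × 2.3 = 0.1150
  age 7: 0.03 × 2.3 = 0.0690
R₀ = 0.0000 + 0.6300 + 0.1950 + 0.2320 + 0.1150 + 0.0690 = 1.2410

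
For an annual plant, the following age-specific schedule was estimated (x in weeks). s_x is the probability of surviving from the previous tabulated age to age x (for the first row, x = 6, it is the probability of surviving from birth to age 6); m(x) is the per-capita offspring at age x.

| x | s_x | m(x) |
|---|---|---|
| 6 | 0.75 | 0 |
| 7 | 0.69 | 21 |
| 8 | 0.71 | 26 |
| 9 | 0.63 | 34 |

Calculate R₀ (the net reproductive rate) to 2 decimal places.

28.29

Survivorship from birth: l_x = s_6·s_7·…·s_x.
  l_6 = 0.75000
  l_7 = 0.51750
  l_8 = 0.36742
  l_9 = 0.23148
R₀ = Σ l_x m(x):
  age 6: 0.75000 × 0 = 0.0000
  age 7: 0.51750 × 21 = 10.8675
  age 8: 0.36742 × 26 = 9.5529
  age 9: 0.23148 × 34 = 7.8703
R₀ = 0.0000 + 10.8675 + 9.5529 + 7.8703 = 28.2907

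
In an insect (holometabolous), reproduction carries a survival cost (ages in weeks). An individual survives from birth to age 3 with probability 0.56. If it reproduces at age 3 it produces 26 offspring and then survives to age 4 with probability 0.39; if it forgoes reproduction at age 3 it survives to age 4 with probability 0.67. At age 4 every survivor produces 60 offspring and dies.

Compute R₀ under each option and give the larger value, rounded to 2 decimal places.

27.66

breed at age 3: R₀ = 0.56 × (26 + 0.39 × 60) = 0.56 × 49.4000 = 27.6640
delay to age 4: R₀ = 0.56 × (0.67 × 60) = 0.56 × 40.2000 = 22.5120
Higher: breed at age 3 (27.6640).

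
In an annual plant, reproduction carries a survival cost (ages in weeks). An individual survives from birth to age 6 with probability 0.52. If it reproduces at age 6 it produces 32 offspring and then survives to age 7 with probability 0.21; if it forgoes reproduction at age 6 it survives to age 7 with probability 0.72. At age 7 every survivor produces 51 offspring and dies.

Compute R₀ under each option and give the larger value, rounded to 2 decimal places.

breed at age 6: R₀ = 0.52 × (32 + 0.21 × 51) = 0.52 × 42.7100 = 22.2092
delay to age 7: R₀ = 0.52 × (0.72 × 51) = 0.52 × 36.7200 = 19.0944
Higher: breed at age 6 (22.2092).

22.21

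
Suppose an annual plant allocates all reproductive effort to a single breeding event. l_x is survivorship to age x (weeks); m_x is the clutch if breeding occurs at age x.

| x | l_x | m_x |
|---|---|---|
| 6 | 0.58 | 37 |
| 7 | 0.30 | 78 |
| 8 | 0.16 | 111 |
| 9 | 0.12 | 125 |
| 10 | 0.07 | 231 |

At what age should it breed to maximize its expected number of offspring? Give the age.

7

Expected offspring if breeding at age x = l_x × m_x:
  age 6: 0.58 × 37 = 21.460
  age 7: 0.30 × 78 = 23.400
  age 8: 0.16 × 111 = 17.760
  age 9: 0.12 × 125 = 15.000
  age 10: 0.07 × 231 = 16.170
Maximum at age 7 (23.400).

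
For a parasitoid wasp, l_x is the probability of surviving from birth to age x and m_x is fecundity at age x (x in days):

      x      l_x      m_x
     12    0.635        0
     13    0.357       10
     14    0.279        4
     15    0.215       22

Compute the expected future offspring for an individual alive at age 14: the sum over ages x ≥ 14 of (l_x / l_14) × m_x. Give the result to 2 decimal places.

20.95

l_14 = 0.279. Conditional survival from age 14 to x is l_x / l_14.
  x=14: (0.279/0.279) × 4 = 4.0000
  x=15: (0.215/0.279) × 22 = 16.9534
Sum = 4.0000 + 16.9534 = 20.9534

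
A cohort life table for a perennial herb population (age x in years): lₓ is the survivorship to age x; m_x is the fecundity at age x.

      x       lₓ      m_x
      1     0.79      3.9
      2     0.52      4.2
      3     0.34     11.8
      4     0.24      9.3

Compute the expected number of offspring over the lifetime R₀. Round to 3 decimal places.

11.509

R₀ = Σ lₓ m_x:
  age 1: 0.79 × 3.9 = 3.0810
  age 2: 0.52 × 4.2 = 2.1840
  age 3: 0.34 × 11.8 = 4.0120
  age 4: 0.24 × 9.3 = 2.2320
R₀ = 3.0810 + 2.1840 + 4.0120 + 2.2320 = 11.5090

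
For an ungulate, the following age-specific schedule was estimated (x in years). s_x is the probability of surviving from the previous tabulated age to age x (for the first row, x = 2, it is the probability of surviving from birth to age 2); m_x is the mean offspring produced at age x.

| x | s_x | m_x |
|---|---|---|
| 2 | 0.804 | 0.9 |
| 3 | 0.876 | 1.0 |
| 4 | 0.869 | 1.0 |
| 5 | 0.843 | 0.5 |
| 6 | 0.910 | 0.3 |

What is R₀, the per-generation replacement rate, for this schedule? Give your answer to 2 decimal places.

2.44

Survivorship from birth: l_x = s_2·s_3·…·s_x.
  l_2 = 0.80400
  l_3 = 0.70430
  l_4 = 0.61204
  l_5 = 0.51595
  l_6 = 0.46951
R₀ = Σ l_x m_x:
  age 2: 0.80400 × 0.9 = 0.7236
  age 3: 0.70430 × 1.0 = 0.7043
  age 4: 0.61204 × 1.0 = 0.6120
  age 5: 0.51595 × 0.5 = 0.2580
  age 6: 0.46951 × 0.3 = 0.1409
R₀ = 0.7236 + 0.7043 + 0.6120 + 0.2580 + 0.1409 = 2.4388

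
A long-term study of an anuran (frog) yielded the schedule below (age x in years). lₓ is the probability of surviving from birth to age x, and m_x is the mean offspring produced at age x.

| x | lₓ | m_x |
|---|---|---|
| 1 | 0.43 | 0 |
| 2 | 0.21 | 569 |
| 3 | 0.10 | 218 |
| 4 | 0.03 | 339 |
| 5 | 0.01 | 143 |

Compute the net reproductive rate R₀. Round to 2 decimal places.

R₀ = Σ lₓ m_x:
  age 1: 0.43 × 0 = 0.0000
  age 2: 0.21 × 569 = 119.4900
  age 3: 0.10 × 218 = 21.8000
  age 4: 0.03 × 339 = 10.1700
  age 5: 0.01 × 143 = 1.4300
R₀ = 0.0000 + 119.4900 + 21.8000 + 10.1700 + 1.4300 = 152.8900

152.89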